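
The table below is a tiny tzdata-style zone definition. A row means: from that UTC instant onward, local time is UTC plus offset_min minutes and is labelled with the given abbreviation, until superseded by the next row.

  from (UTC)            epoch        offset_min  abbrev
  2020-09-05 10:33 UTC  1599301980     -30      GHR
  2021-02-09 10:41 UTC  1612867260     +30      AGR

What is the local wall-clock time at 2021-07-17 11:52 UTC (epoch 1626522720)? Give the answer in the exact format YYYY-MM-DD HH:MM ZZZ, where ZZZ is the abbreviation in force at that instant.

Query: 2021-07-17 11:52 UTC
Rule 2/2 (AGR, +00:30): 2021-02-09 10:41 UTC ≤ query < +∞
11·60 + 52 + 30 = 742 min
742 = 0·1440 + 742; 742 = 12·60 + 22 → 12:22, same day
→ 2021-07-17 12:22 AGR

2021-07-17 12:22 AGR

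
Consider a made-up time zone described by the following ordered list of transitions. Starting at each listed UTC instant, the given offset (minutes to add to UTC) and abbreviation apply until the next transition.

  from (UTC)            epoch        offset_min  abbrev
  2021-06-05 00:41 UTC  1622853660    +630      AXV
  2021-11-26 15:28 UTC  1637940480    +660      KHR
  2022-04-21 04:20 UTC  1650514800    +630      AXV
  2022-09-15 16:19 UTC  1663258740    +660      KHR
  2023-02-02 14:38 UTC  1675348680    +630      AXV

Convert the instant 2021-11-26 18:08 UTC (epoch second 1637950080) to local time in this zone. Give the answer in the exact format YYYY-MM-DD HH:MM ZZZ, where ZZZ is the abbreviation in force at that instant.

Query: 2021-11-26 18:08 UTC
Rule 2/5 (KHR, +11:00): 2021-11-26 15:28 UTC ≤ query < 2022-04-21 04:20 UTC
18·60 + 8 + 660 = 1748 min
1748 = 1·1440 + 308; 308 = 5·60 + 8 → 05:08, 2021-11-26 + 1 day = 2021-11-27
→ 2021-11-27 05:08 KHR

2021-11-27 05:08 KHR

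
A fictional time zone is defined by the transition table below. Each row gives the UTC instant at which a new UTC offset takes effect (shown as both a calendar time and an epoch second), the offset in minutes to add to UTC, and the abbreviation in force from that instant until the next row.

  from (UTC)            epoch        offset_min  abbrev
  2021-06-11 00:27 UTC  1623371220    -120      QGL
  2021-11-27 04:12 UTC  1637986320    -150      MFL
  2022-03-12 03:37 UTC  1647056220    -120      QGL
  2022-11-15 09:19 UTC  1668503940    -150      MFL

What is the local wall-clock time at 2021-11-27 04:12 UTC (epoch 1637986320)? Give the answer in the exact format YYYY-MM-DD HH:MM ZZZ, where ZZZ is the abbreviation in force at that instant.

Query: 2021-11-27 04:12 UTC
Rule 2/4 (MFL, -02:30): 2021-11-27 04:12 UTC ≤ query < 2022-03-12 03:37 UTC
4·60 + 12 - 150 = 102 min
102 = 0·1440 + 102; 102 = 1·60 + 42 → 01:42, same day
→ 2021-11-27 01:42 MFL

2021-11-27 01:42 MFL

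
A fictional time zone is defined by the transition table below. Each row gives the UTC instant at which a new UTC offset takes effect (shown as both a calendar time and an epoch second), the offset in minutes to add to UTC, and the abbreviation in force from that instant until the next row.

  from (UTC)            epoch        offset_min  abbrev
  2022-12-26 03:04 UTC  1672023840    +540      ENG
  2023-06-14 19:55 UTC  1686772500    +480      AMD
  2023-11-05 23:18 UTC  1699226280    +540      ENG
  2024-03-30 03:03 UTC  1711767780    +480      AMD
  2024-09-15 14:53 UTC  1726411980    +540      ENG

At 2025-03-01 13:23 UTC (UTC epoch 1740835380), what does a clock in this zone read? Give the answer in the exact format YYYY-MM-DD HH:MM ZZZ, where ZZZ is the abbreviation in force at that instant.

2025-03-01 22:23 ENG

Query: 2025-03-01 13:23 UTC
Rule 5/5 (ENG, +09:00): 2024-09-15 14:53 UTC ≤ query < +∞
13·60 + 23 + 540 = 1343 min
1343 = 0·1440 + 1343; 1343 = 22·60 + 23 → 22:23, same day
→ 2025-03-01 22:23 ENG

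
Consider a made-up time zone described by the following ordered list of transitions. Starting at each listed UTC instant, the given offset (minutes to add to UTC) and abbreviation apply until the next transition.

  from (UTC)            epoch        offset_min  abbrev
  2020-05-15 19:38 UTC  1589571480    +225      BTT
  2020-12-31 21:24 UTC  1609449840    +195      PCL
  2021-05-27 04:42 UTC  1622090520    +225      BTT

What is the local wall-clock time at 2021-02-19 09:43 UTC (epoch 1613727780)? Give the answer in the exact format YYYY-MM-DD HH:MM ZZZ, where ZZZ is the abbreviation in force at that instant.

2021-02-19 12:58 PCL

Query: 2021-02-19 09:43 UTC
Rule 2/3 (PCL, +03:15): 2020-12-31 21:24 UTC ≤ query < 2021-05-27 04:42 UTC
9·60 + 43 + 195 = 778 min
778 = 0·1440 + 778; 778 = 12·60 + 58 → 12:58, same day
→ 2021-02-19 12:58 PCL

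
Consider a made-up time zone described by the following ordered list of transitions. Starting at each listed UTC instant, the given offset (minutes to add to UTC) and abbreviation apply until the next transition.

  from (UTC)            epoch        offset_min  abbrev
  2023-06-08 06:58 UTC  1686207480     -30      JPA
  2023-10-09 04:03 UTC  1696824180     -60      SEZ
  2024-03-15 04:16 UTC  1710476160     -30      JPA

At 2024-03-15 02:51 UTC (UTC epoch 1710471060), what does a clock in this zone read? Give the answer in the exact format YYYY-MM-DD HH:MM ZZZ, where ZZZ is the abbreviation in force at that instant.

Query: 2024-03-15 02:51 UTC
Rule 2/3 (SEZ, -01:00): 2023-10-09 04:03 UTC ≤ query < 2024-03-15 04:16 UTC
2·60 + 51 - 60 = 111 min
111 = 0·1440 + 111; 111 = 1·60 + 51 → 01:51, same day
→ 2024-03-15 01:51 SEZ

2024-03-15 01:51 SEZ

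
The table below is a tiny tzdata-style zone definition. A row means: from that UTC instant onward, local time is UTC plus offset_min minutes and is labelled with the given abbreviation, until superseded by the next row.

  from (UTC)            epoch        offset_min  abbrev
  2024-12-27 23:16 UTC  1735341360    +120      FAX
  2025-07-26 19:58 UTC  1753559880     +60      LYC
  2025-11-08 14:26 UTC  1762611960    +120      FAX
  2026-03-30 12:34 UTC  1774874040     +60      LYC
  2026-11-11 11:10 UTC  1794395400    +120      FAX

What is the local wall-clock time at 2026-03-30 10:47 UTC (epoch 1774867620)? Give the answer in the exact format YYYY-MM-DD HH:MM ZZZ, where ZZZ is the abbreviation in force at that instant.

2026-03-30 12:47 FAX

Query: 2026-03-30 10:47 UTC
Rule 3/5 (FAX, +02:00): 2025-11-08 14:26 UTC ≤ query < 2026-03-30 12:34 UTC
10·60 + 47 + 120 = 767 min
767 = 0·1440 + 767; 767 = 12·60 + 47 → 12:47, same day
→ 2026-03-30 12:47 FAX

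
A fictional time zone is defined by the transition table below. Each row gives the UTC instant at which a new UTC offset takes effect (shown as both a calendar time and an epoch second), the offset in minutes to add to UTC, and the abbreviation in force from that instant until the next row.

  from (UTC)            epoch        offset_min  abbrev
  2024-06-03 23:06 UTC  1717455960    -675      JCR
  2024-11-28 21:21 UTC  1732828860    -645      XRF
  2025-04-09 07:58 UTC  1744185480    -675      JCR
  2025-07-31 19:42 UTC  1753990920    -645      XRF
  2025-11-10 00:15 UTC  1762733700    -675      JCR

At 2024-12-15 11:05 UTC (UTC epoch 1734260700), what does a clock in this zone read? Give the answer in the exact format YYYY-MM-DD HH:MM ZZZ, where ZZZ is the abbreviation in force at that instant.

2024-12-15 00:20 XRF

Query: 2024-12-15 11:05 UTC
Rule 2/5 (XRF, -10:45): 2024-11-28 21:21 UTC ≤ query < 2025-04-09 07:58 UTC
11·60 + 5 - 645 = 20 min
20 = 0·1440 + 20; 20 = 0·60 + 20 → 00:20, same day
→ 2024-12-15 00:20 XRF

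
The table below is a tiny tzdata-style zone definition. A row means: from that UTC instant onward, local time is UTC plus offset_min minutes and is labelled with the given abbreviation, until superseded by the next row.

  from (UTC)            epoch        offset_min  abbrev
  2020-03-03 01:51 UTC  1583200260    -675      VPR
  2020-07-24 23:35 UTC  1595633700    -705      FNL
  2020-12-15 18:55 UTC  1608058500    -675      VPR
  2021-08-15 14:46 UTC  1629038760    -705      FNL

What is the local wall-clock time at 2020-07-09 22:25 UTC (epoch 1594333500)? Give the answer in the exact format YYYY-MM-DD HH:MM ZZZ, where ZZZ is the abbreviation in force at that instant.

Query: 2020-07-09 22:25 UTC
Rule 1/4 (VPR, -11:15): 2020-03-03 01:51 UTC ≤ query < 2020-07-24 23:35 UTC
22·60 + 25 - 675 = 670 min
670 = 0·1440 + 670; 670 = 11·60 + 10 → 11:10, same day
→ 2020-07-09 11:10 VPR

2020-07-09 11:10 VPR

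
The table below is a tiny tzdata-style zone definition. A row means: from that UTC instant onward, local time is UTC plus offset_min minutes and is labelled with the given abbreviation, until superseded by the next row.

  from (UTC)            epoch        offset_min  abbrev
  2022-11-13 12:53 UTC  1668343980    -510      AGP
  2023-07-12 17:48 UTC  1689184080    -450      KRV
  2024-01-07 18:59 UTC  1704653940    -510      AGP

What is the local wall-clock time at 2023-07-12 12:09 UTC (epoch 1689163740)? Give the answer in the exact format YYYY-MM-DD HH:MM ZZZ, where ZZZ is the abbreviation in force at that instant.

Query: 2023-07-12 12:09 UTC
Rule 1/3 (AGP, -08:30): 2022-11-13 12:53 UTC ≤ query < 2023-07-12 17:48 UTC
12·60 + 9 - 510 = 219 min
219 = 0·1440 + 219; 219 = 3·60 + 39 → 03:39, same day
→ 2023-07-12 03:39 AGP

2023-07-12 03:39 AGP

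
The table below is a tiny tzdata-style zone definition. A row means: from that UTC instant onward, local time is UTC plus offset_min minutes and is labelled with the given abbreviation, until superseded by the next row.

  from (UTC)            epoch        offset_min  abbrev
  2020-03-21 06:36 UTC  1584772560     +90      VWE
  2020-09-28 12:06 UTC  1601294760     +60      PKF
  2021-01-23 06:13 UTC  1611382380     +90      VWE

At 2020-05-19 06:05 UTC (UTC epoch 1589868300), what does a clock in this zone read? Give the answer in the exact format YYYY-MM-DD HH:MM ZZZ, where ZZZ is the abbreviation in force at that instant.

Query: 2020-05-19 06:05 UTC
Rule 1/3 (VWE, +01:30): 2020-03-21 06:36 UTC ≤ query < 2020-09-28 12:06 UTC
6·60 + 5 + 90 = 455 min
455 = 0·1440 + 455; 455 = 7·60 + 35 → 07:35, same day
→ 2020-05-19 07:35 VWE

2020-05-19 07:35 VWE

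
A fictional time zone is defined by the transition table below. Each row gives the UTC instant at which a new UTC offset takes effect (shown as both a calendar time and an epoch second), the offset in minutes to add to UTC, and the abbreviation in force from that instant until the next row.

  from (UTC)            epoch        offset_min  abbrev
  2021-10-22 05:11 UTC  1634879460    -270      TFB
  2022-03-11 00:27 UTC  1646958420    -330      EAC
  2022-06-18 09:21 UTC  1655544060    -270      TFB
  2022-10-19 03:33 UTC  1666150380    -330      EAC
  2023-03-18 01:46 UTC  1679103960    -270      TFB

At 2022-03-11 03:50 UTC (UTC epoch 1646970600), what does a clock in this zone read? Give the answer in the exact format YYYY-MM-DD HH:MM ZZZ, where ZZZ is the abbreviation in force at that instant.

Query: 2022-03-11 03:50 UTC
Rule 2/5 (EAC, -05:30): 2022-03-11 00:27 UTC ≤ query < 2022-06-18 09:21 UTC
3·60 + 50 - 330 = -100 min
-100 = -1·1440 + 1340; 1340 = 22·60 + 20 → 22:20, 2022-03-11 - 1 day = 2022-03-10
→ 2022-03-10 22:20 EAC

2022-03-10 22:20 EAC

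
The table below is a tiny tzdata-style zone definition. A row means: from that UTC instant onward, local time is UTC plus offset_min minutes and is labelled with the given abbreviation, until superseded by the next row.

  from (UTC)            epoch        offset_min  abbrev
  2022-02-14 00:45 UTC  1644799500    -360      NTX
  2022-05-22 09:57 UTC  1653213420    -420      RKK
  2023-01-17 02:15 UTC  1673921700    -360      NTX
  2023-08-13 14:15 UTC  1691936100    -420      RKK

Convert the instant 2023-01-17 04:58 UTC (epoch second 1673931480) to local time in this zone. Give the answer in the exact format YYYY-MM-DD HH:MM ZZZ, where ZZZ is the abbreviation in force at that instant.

2023-01-16 22:58 NTX

Query: 2023-01-17 04:58 UTC
Rule 3/4 (NTX, -06:00): 2023-01-17 02:15 UTC ≤ query < 2023-08-13 14:15 UTC
4·60 + 58 - 360 = -62 min
-62 = -1·1440 + 1378; 1378 = 22·60 + 58 → 22:58, 2023-01-17 - 1 day = 2023-01-16
→ 2023-01-16 22:58 NTX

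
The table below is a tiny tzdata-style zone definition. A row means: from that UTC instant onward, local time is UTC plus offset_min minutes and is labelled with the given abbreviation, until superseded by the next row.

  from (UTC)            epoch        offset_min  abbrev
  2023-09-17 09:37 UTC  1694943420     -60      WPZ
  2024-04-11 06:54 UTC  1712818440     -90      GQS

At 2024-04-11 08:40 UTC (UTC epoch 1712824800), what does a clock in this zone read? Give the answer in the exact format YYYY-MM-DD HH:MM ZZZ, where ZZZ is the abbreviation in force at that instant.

2024-04-11 07:10 GQS

Query: 2024-04-11 08:40 UTC
Rule 2/2 (GQS, -01:30): 2024-04-11 06:54 UTC ≤ query < +∞
8·60 + 40 - 90 = 430 min
430 = 0·1440 + 430; 430 = 7·60 + 10 → 07:10, same day
→ 2024-04-11 07:10 GQS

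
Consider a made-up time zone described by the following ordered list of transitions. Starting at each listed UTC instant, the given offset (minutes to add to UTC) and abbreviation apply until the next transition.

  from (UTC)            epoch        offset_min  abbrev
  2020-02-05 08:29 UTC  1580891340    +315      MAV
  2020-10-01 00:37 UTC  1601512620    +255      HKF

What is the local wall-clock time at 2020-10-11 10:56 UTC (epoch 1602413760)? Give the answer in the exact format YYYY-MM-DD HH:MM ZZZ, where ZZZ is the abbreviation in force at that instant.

Query: 2020-10-11 10:56 UTC
Rule 2/2 (HKF, +04:15): 2020-10-01 00:37 UTC ≤ query < +∞
10·60 + 56 + 255 = 911 min
911 = 0·1440 + 911; 911 = 15·60 + 11 → 15:11, same day
→ 2020-10-11 15:11 HKF

2020-10-11 15:11 HKF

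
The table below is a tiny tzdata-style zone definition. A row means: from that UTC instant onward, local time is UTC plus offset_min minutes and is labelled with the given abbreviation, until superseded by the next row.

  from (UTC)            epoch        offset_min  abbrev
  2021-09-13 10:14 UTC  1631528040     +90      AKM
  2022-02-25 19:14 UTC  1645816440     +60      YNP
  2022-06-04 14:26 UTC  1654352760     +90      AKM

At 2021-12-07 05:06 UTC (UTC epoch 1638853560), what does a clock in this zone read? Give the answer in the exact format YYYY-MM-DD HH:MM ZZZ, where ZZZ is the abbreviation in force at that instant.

2021-12-07 06:36 AKM

Query: 2021-12-07 05:06 UTC
Rule 1/3 (AKM, +01:30): 2021-09-13 10:14 UTC ≤ query < 2022-02-25 19:14 UTC
5·60 + 6 + 90 = 396 min
396 = 0·1440 + 396; 396 = 6·60 + 36 → 06:36, same day
→ 2021-12-07 06:36 AKM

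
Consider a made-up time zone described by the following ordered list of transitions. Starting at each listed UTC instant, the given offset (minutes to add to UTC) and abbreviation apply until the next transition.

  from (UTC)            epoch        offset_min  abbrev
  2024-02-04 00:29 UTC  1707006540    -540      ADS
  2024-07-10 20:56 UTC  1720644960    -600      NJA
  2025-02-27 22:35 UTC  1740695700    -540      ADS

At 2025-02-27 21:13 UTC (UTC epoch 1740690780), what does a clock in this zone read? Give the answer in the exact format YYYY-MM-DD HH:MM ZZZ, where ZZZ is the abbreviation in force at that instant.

Query: 2025-02-27 21:13 UTC
Rule 2/3 (NJA, -10:00): 2024-07-10 20:56 UTC ≤ query < 2025-02-27 22:35 UTC
21·60 + 13 - 600 = 673 min
673 = 0·1440 + 673; 673 = 11·60 + 13 → 11:13, same day
→ 2025-02-27 11:13 NJA

2025-02-27 11:13 NJA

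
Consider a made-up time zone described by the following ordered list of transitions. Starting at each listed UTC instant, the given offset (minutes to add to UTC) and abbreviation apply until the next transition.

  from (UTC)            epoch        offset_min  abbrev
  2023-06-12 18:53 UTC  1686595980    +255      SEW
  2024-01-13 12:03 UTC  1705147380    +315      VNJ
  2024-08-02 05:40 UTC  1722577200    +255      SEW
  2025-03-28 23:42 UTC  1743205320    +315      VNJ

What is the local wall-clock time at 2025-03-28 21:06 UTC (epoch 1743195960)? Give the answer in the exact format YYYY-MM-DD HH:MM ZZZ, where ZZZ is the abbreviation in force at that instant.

Query: 2025-03-28 21:06 UTC
Rule 3/4 (SEW, +04:15): 2024-08-02 05:40 UTC ≤ query < 2025-03-28 23:42 UTC
21·60 + 6 + 255 = 1521 min
1521 = 1·1440 + 81; 81 = 1·60 + 21 → 01:21, 2025-03-28 + 1 day = 2025-03-29
→ 2025-03-29 01:21 SEW

2025-03-29 01:21 SEW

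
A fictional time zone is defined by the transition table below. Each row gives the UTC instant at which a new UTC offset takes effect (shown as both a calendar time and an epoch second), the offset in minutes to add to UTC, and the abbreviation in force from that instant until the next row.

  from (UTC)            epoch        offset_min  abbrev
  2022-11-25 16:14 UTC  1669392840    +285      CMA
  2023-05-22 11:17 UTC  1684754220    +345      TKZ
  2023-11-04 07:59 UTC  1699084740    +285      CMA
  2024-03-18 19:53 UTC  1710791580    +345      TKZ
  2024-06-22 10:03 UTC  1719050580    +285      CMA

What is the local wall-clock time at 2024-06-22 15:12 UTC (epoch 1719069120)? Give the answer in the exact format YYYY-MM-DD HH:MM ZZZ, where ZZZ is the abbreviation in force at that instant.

2024-06-22 19:57 CMA

Query: 2024-06-22 15:12 UTC
Rule 5/5 (CMA, +04:45): 2024-06-22 10:03 UTC ≤ query < +∞
15·60 + 12 + 285 = 1197 min
1197 = 0·1440 + 1197; 1197 = 19·60 + 57 → 19:57, same day
→ 2024-06-22 19:57 CMA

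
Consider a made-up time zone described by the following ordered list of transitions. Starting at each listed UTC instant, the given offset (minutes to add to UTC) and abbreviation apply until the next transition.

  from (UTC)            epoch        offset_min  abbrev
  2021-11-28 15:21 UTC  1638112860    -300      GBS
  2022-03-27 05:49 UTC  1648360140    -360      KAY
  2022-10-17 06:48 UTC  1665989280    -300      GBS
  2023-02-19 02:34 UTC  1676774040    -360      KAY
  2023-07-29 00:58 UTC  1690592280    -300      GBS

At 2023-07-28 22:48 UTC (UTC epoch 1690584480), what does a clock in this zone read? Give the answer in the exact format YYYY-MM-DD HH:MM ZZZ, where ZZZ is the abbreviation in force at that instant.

2023-07-28 16:48 KAY

Query: 2023-07-28 22:48 UTC
Rule 4/5 (KAY, -06:00): 2023-02-19 02:34 UTC ≤ query < 2023-07-29 00:58 UTC
22·60 + 48 - 360 = 1008 min
1008 = 0·1440 + 1008; 1008 = 16·60 + 48 → 16:48, same day
→ 2023-07-28 16:48 KAY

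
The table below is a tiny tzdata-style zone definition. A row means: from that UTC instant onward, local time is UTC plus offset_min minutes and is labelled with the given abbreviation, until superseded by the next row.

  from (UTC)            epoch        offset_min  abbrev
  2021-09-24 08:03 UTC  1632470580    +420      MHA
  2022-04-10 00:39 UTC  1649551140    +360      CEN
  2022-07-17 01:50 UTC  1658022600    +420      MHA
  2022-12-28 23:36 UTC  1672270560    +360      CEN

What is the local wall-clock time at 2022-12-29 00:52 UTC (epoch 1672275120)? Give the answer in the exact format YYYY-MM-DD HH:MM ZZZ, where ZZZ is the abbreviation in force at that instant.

2022-12-29 06:52 CEN

Query: 2022-12-29 00:52 UTC
Rule 4/4 (CEN, +06:00): 2022-12-28 23:36 UTC ≤ query < +∞
0·60 + 52 + 360 = 412 min
412 = 0·1440 + 412; 412 = 6·60 + 52 → 06:52, same day
→ 2022-12-29 06:52 CEN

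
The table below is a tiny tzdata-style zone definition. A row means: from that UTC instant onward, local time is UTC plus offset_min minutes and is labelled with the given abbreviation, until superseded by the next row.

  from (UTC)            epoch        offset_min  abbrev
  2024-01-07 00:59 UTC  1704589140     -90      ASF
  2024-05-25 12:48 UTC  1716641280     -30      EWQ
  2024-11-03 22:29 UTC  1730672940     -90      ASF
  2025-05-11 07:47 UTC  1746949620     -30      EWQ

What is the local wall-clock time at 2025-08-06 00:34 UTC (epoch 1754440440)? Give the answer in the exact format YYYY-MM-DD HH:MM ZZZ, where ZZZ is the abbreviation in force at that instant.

2025-08-06 00:04 EWQ

Query: 2025-08-06 00:34 UTC
Rule 4/4 (EWQ, -00:30): 2025-05-11 07:47 UTC ≤ query < +∞
0·60 + 34 - 30 = 4 min
4 = 0·1440 + 4; 4 = 0·60 + 4 → 00:04, same day
→ 2025-08-06 00:04 EWQ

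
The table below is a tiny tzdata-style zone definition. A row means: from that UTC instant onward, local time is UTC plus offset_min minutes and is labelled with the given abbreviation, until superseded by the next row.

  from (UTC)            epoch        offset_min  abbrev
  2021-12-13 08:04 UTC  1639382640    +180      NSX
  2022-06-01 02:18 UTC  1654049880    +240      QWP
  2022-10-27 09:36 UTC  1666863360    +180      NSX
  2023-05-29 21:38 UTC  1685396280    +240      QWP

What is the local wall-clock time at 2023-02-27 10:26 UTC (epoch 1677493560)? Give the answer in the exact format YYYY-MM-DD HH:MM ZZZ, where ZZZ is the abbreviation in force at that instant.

2023-02-27 13:26 NSX

Query: 2023-02-27 10:26 UTC
Rule 3/4 (NSX, +03:00): 2022-10-27 09:36 UTC ≤ query < 2023-05-29 21:38 UTC
10·60 + 26 + 180 = 806 min
806 = 0·1440 + 806; 806 = 13·60 + 26 → 13:26, same day
→ 2023-02-27 13:26 NSX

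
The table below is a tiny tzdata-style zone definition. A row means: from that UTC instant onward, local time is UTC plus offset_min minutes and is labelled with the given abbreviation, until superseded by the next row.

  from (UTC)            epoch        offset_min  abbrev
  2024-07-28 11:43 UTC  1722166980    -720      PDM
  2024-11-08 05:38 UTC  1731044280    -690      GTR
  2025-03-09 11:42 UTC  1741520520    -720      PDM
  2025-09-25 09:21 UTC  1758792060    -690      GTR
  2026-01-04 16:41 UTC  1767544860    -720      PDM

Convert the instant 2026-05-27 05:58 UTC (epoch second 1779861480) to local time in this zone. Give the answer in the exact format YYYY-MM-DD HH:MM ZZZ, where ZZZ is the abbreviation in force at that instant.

2026-05-26 17:58 PDM

Query: 2026-05-27 05:58 UTC
Rule 5/5 (PDM, -12:00): 2026-01-04 16:41 UTC ≤ query < +∞
5·60 + 58 - 720 = -362 min
-362 = -1·1440 + 1078; 1078 = 17·60 + 58 → 17:58, 2026-05-27 - 1 day = 2026-05-26
→ 2026-05-26 17:58 PDM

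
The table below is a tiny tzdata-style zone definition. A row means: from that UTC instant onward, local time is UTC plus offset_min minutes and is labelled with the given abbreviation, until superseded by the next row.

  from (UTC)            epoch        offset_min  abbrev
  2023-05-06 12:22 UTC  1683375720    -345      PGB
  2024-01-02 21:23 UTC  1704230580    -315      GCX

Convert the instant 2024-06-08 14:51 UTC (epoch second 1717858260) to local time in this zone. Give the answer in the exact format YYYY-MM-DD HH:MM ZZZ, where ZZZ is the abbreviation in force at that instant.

2024-06-08 09:36 GCX

Query: 2024-06-08 14:51 UTC
Rule 2/2 (GCX, -05:15): 2024-01-02 21:23 UTC ≤ query < +∞
14·60 + 51 - 315 = 576 min
576 = 0·1440 + 576; 576 = 9·60 + 36 → 09:36, same day
→ 2024-06-08 09:36 GCX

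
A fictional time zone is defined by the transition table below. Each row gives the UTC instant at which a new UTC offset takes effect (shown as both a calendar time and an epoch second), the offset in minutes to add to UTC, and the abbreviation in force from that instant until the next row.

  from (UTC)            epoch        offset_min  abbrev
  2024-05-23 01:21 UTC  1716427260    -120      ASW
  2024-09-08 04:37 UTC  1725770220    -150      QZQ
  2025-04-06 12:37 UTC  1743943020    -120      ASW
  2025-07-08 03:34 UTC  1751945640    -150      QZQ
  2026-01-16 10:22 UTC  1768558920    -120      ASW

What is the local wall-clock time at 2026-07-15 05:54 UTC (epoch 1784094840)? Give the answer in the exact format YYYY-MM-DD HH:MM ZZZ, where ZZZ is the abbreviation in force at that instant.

Query: 2026-07-15 05:54 UTC
Rule 5/5 (ASW, -02:00): 2026-01-16 10:22 UTC ≤ query < +∞
5·60 + 54 - 120 = 234 min
234 = 0·1440 + 234; 234 = 3·60 + 54 → 03:54, same day
→ 2026-07-15 03:54 ASW

2026-07-15 03:54 ASW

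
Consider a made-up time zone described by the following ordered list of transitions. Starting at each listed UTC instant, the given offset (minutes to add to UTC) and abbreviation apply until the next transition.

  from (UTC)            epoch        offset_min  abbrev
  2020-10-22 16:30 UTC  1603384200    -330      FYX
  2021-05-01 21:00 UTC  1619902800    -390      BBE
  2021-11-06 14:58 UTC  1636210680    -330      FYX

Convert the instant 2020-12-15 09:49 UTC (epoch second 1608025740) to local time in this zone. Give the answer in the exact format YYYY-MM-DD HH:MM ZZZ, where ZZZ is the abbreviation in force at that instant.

2020-12-15 04:19 FYX

Query: 2020-12-15 09:49 UTC
Rule 1/3 (FYX, -05:30): 2020-10-22 16:30 UTC ≤ query < 2021-05-01 21:00 UTC
9·60 + 49 - 330 = 259 min
259 = 0·1440 + 259; 259 = 4·60 + 19 → 04:19, same day
→ 2020-12-15 04:19 FYX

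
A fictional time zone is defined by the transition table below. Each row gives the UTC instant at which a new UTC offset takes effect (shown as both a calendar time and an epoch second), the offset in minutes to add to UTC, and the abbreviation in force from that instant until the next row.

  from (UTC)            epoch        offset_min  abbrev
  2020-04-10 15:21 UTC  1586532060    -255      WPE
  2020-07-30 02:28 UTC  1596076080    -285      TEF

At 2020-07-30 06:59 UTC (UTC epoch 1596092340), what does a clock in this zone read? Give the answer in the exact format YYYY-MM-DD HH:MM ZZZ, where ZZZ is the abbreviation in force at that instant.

Query: 2020-07-30 06:59 UTC
Rule 2/2 (TEF, -04:45): 2020-07-30 02:28 UTC ≤ query < +∞
6·60 + 59 - 285 = 134 min
134 = 0·1440 + 134; 134 = 2·60 + 14 → 02:14, same day
→ 2020-07-30 02:14 TEF

2020-07-30 02:14 TEF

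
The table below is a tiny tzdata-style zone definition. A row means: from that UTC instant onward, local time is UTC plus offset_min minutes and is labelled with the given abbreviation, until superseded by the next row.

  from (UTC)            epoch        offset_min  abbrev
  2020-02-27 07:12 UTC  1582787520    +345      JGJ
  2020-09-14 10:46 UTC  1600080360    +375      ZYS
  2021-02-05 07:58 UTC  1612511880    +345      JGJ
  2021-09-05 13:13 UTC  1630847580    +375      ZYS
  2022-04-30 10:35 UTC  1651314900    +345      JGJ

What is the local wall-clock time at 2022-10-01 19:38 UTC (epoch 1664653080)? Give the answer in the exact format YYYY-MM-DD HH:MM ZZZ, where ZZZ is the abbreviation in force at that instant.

2022-10-02 01:23 JGJ

Query: 2022-10-01 19:38 UTC
Rule 5/5 (JGJ, +05:45): 2022-04-30 10:35 UTC ≤ query < +∞
19·60 + 38 + 345 = 1523 min
1523 = 1·1440 + 83; 83 = 1·60 + 23 → 01:23, 2022-10-01 + 1 day = 2022-10-02
→ 2022-10-02 01:23 JGJ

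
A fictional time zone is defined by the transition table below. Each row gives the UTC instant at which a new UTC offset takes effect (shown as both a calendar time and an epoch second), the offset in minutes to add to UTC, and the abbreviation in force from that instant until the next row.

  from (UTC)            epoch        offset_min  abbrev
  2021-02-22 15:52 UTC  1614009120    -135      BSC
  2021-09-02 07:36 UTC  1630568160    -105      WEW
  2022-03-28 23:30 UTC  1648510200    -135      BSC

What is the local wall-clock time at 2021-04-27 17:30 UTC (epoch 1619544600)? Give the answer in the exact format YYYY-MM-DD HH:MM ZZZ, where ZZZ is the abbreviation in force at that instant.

Query: 2021-04-27 17:30 UTC
Rule 1/3 (BSC, -02:15): 2021-02-22 15:52 UTC ≤ query < 2021-09-02 07:36 UTC
17·60 + 30 - 135 = 915 min
915 = 0·1440 + 915; 915 = 15·60 + 15 → 15:15, same day
→ 2021-04-27 15:15 BSC

2021-04-27 15:15 BSC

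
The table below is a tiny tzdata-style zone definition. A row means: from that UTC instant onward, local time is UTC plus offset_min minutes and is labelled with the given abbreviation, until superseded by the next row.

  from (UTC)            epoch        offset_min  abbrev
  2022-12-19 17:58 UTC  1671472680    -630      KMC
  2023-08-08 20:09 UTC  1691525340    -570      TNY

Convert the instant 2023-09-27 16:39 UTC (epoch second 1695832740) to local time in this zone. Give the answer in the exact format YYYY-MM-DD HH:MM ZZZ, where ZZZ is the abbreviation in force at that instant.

2023-09-27 07:09 TNY

Query: 2023-09-27 16:39 UTC
Rule 2/2 (TNY, -09:30): 2023-08-08 20:09 UTC ≤ query < +∞
16·60 + 39 - 570 = 429 min
429 = 0·1440 + 429; 429 = 7·60 + 9 → 07:09, same day
→ 2023-09-27 07:09 TNY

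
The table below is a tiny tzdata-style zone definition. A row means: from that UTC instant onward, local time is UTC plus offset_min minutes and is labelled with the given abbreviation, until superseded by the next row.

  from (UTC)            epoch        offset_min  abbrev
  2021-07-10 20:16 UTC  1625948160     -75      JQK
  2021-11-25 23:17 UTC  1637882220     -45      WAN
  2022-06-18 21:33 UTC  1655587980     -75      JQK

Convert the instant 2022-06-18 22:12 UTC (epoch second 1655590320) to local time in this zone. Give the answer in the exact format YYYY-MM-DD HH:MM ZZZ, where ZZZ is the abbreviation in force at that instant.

2022-06-18 20:57 JQK

Query: 2022-06-18 22:12 UTC
Rule 3/3 (JQK, -01:15): 2022-06-18 21:33 UTC ≤ query < +∞
22·60 + 12 - 75 = 1257 min
1257 = 0·1440 + 1257; 1257 = 20·60 + 57 → 20:57, same day
→ 2022-06-18 20:57 JQK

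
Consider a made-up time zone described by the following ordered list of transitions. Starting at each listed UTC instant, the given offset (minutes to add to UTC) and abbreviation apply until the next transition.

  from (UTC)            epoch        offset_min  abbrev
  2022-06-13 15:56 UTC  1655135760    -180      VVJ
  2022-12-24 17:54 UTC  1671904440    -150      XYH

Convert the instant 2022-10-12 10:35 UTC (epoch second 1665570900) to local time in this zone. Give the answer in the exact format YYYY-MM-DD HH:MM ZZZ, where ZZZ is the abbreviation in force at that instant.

Query: 2022-10-12 10:35 UTC
Rule 1/2 (VVJ, -03:00): 2022-06-13 15:56 UTC ≤ query < 2022-12-24 17:54 UTC
10·60 + 35 - 180 = 455 min
455 = 0·1440 + 455; 455 = 7·60 + 35 → 07:35, same day
→ 2022-10-12 07:35 VVJ

2022-10-12 07:35 VVJ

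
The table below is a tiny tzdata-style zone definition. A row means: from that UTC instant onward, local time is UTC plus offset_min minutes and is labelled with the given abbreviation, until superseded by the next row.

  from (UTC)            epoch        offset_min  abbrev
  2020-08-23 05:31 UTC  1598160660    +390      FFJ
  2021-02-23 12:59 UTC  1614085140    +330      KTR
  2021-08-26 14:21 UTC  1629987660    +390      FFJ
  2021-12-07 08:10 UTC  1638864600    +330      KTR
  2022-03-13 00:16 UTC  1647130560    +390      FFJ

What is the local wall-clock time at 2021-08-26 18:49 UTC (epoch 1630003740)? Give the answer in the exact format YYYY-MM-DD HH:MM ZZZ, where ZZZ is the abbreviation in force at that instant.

Query: 2021-08-26 18:49 UTC
Rule 3/5 (FFJ, +06:30): 2021-08-26 14:21 UTC ≤ query < 2021-12-07 08:10 UTC
18·60 + 49 + 390 = 1519 min
1519 = 1·1440 + 79; 79 = 1·60 + 19 → 01:19, 2021-08-26 + 1 day = 2021-08-27
→ 2021-08-27 01:19 FFJ

2021-08-27 01:19 FFJ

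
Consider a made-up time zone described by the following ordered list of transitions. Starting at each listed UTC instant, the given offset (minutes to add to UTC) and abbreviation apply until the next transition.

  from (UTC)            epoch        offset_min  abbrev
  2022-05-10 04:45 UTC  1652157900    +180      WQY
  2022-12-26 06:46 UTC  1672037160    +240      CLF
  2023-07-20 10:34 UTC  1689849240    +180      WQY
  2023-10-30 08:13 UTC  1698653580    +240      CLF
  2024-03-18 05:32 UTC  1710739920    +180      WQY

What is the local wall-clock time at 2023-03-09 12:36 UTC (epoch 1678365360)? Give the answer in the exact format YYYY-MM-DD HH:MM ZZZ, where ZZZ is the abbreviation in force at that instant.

2023-03-09 16:36 CLF

Query: 2023-03-09 12:36 UTC
Rule 2/5 (CLF, +04:00): 2022-12-26 06:46 UTC ≤ query < 2023-07-20 10:34 UTC
12·60 + 36 + 240 = 996 min
996 = 0·1440 + 996; 996 = 16·60 + 36 → 16:36, same day
→ 2023-03-09 16:36 CLF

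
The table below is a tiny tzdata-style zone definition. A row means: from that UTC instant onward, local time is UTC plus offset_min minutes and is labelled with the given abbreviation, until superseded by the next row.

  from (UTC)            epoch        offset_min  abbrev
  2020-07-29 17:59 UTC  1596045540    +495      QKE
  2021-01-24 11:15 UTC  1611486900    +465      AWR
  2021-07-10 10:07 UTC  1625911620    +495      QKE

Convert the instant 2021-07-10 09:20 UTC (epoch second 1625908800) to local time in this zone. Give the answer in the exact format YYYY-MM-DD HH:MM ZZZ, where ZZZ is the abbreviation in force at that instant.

2021-07-10 17:05 AWR

Query: 2021-07-10 09:20 UTC
Rule 2/3 (AWR, +07:45): 2021-01-24 11:15 UTC ≤ query < 2021-07-10 10:07 UTC
9·60 + 20 + 465 = 1025 min
1025 = 0·1440 + 1025; 1025 = 17·60 + 5 → 17:05, same day
→ 2021-07-10 17:05 AWR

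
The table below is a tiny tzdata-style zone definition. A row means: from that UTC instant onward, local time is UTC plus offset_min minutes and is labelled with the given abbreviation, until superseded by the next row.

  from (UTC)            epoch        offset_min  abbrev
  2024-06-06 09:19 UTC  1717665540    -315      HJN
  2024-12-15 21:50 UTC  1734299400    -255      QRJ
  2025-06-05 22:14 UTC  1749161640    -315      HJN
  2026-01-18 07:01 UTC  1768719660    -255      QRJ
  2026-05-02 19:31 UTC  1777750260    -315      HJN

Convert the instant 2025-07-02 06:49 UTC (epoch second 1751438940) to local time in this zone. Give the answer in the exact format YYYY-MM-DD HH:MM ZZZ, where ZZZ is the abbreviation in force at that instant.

Query: 2025-07-02 06:49 UTC
Rule 3/5 (HJN, -05:15): 2025-06-05 22:14 UTC ≤ query < 2026-01-18 07:01 UTC
6·60 + 49 - 315 = 94 min
94 = 0·1440 + 94; 94 = 1·60 + 34 → 01:34, same day
→ 2025-07-02 01:34 HJN

2025-07-02 01:34 HJN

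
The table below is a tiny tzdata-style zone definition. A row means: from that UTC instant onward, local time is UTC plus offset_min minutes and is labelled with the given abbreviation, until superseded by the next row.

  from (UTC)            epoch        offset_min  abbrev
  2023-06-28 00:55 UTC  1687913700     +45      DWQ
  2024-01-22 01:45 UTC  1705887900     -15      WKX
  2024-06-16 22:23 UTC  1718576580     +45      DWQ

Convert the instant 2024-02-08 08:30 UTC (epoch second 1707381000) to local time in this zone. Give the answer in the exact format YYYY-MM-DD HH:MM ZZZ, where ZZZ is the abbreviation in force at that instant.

Query: 2024-02-08 08:30 UTC
Rule 2/3 (WKX, -00:15): 2024-01-22 01:45 UTC ≤ query < 2024-06-16 22:23 UTC
8·60 + 30 - 15 = 495 min
495 = 0·1440 + 495; 495 = 8·60 + 15 → 08:15, same day
→ 2024-02-08 08:15 WKX

2024-02-08 08:15 WKX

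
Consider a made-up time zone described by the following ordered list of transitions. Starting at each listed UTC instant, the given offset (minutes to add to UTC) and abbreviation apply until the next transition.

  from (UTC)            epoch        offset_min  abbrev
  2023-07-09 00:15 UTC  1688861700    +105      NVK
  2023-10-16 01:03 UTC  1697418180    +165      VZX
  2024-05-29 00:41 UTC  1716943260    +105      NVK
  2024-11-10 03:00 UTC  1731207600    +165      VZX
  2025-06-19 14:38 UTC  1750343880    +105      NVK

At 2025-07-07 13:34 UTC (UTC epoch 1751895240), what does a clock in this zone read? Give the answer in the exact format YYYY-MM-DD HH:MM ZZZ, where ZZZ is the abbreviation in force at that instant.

Query: 2025-07-07 13:34 UTC
Rule 5/5 (NVK, +01:45): 2025-06-19 14:38 UTC ≤ query < +∞
13·60 + 34 + 105 = 919 min
919 = 0·1440 + 919; 919 = 15·60 + 19 → 15:19, same day
→ 2025-07-07 15:19 NVK

2025-07-07 15:19 NVK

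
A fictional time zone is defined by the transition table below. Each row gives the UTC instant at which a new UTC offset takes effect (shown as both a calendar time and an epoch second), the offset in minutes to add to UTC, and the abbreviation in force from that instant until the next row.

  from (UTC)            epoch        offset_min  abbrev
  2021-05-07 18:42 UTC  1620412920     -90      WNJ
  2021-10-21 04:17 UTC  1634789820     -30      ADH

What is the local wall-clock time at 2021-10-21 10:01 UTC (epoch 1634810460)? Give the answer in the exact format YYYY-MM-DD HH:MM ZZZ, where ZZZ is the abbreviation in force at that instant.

Query: 2021-10-21 10:01 UTC
Rule 2/2 (ADH, -00:30): 2021-10-21 04:17 UTC ≤ query < +∞
10·60 + 1 - 30 = 571 min
571 = 0·1440 + 571; 571 = 9·60 + 31 → 09:31, same day
→ 2021-10-21 09:31 ADH

2021-10-21 09:31 ADH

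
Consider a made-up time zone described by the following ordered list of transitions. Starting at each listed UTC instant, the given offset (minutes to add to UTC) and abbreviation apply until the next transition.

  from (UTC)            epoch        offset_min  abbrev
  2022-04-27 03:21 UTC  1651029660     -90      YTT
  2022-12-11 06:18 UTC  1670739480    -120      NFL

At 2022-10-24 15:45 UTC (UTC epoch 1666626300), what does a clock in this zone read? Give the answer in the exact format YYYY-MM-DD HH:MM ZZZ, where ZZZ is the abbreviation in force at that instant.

2022-10-24 14:15 YTT

Query: 2022-10-24 15:45 UTC
Rule 1/2 (YTT, -01:30): 2022-04-27 03:21 UTC ≤ query < 2022-12-11 06:18 UTC
15·60 + 45 - 90 = 855 min
855 = 0·1440 + 855; 855 = 14·60 + 15 → 14:15, same day
→ 2022-10-24 14:15 YTT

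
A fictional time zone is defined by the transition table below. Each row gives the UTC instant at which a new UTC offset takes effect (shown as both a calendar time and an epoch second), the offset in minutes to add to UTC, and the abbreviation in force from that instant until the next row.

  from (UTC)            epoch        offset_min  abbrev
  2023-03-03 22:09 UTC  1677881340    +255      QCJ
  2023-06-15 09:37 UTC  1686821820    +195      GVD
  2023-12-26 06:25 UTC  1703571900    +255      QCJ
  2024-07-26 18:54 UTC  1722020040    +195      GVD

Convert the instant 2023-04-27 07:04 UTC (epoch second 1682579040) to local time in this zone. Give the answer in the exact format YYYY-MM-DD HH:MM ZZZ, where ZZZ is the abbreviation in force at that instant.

2023-04-27 11:19 QCJ

Query: 2023-04-27 07:04 UTC
Rule 1/4 (QCJ, +04:15): 2023-03-03 22:09 UTC ≤ query < 2023-06-15 09:37 UTC
7·60 + 4 + 255 = 679 min
679 = 0·1440 + 679; 679 = 11·60 + 19 → 11:19, same day
→ 2023-04-27 11:19 QCJ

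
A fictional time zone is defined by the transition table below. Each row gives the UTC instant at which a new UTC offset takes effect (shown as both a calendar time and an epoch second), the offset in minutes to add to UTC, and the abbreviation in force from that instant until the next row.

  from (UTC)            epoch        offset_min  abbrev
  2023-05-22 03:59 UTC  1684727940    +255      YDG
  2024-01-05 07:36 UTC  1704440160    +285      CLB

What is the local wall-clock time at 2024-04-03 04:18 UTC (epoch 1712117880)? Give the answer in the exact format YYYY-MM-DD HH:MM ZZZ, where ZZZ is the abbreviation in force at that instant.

Query: 2024-04-03 04:18 UTC
Rule 2/2 (CLB, +04:45): 2024-01-05 07:36 UTC ≤ query < +∞
4·60 + 18 + 285 = 543 min
543 = 0·1440 + 543; 543 = 9·60 + 3 → 09:03, same day
→ 2024-04-03 09:03 CLB

2024-04-03 09:03 CLB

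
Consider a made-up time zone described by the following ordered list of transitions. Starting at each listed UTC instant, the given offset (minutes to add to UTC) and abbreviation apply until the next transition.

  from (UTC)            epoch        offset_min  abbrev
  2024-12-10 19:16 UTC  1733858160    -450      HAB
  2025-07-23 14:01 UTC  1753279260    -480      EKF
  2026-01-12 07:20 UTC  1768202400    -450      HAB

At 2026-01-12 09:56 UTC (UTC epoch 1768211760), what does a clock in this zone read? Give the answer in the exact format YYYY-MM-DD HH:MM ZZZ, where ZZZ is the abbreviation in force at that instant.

2026-01-12 02:26 HAB

Query: 2026-01-12 09:56 UTC
Rule 3/3 (HAB, -07:30): 2026-01-12 07:20 UTC ≤ query < +∞
9·60 + 56 - 450 = 146 min
146 = 0·1440 + 146; 146 = 2·60 + 26 → 02:26, same day
→ 2026-01-12 02:26 HAB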